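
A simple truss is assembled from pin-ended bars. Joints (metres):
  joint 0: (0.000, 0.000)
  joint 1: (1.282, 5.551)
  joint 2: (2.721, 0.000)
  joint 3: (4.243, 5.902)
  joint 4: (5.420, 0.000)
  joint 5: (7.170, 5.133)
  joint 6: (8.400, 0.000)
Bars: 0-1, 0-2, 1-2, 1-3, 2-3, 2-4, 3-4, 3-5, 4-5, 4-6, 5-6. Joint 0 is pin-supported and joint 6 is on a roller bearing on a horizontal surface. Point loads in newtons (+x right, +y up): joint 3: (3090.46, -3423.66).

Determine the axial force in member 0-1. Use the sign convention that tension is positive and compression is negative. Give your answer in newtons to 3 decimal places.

N=7 nodes, M=11 members, R=3 reactions → 2N=14, M+R=14
member 0 (0-1): L=5.6971, (cx,cy)=(0.2250,0.9744)
member 1 (0-2): L=2.7210, (cx,cy)=(1.0000,0.0000)
member 2 (1-2): L=5.7345, (cx,cy)=(0.2509,-0.9680)
member 3 (1-3): L=2.9817, (cx,cy)=(0.9930,0.1177)
member 4 (2-3): L=6.0951, (cx,cy)=(0.2497,0.9683)
member 5 (2-4): L=2.6990, (cx,cy)=(1.0000,0.0000)
member 6 (3-4): L=6.0182, (cx,cy)=(0.1956,-0.9807)
member 7 (3-5): L=3.0263, (cx,cy)=(0.9672,-0.2541)
member 8 (4-5): L=5.4231, (cx,cy)=(0.3227,0.9465)
member 9 (4-6): L=2.9800, (cx,cy)=(1.0000,0.0000)
member 10 (5-6): L=5.2783, (cx,cy)=(0.2330,-0.9725)
solve A·x = −loads:
  F[0-1] = +489.6707 N (tension)
  F[0-2] = +2980.2713 N (tension)
  F[1-2] = -465.0967 N (compression)
  F[1-3] = +228.4877 N (tension)
  F[2-3] = +464.9441 N (tension)
  F[2-4] = +2747.4600 N (tension)
  F[3-4] = -3420.7660 N (compression)
  F[3-5] = -2148.9867 N (compression)
  F[4-5] = +3544.3156 N (tension)
  F[4-6] = +934.7262 N (tension)
  F[5-6] = -4011.2012 N (compression)
  Rx@0 = -3090.4600 N
  Ry@0 = -477.1119 N
  Ry@6 = +3900.7719 N

489.671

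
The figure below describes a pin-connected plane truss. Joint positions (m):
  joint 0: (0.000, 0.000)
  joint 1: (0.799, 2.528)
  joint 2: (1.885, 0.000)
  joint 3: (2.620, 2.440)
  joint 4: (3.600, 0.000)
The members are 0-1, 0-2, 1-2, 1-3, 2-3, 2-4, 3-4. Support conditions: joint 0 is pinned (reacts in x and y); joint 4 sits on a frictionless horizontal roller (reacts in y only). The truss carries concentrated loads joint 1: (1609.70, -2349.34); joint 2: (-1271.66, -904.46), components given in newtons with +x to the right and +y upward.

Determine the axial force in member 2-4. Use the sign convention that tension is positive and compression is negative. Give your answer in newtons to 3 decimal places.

853.634

N=5 nodes, M=7 members, R=3 reactions → 2N=10, M+R=10
member 0 (0-1): L=2.6513, (cx,cy)=(0.3014,0.9535)
member 1 (0-2): L=1.8850, (cx,cy)=(1.0000,0.0000)
member 2 (1-2): L=2.7514, (cx,cy)=(0.3947,-0.9188)
member 3 (1-3): L=1.8231, (cx,cy)=(0.9988,-0.0483)
member 4 (2-3): L=2.5483, (cx,cy)=(0.2884,0.9575)
member 5 (2-4): L=1.7150, (cx,cy)=(1.0000,0.0000)
member 6 (3-4): L=2.6294, (cx,cy)=(0.3727,-0.9280)
solve A·x = −loads:
  F[0-1] = -1183.4447 N (compression)
  F[0-2] = +694.6900 N (tension)
  F[1-2] = -1251.3630 N (compression)
  F[1-3] = -1474.1444 N (compression)
  F[2-3] = +2145.3960 N (tension)
  F[2-4] = +853.6344 N (tension)
  F[3-4] = -2290.3956 N (compression)
  Rx@0 = -338.0400 N
  Ry@0 = +1128.4246 N
  Ry@4 = +2125.3754 N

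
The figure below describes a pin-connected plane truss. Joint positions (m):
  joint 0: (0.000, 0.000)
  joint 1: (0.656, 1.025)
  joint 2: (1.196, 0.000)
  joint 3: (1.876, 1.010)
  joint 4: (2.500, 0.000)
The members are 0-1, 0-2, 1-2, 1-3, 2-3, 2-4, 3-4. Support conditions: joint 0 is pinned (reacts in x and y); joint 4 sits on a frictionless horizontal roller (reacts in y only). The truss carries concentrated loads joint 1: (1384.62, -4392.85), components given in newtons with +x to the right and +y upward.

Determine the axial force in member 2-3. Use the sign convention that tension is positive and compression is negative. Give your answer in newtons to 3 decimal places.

N=5 nodes, M=7 members, R=3 reactions → 2N=10, M+R=10
member 0 (0-1): L=1.2169, (cx,cy)=(0.5391,0.8423)
member 1 (0-2): L=1.1960, (cx,cy)=(1.0000,0.0000)
member 2 (1-2): L=1.1585, (cx,cy)=(0.4661,-0.8847)
member 3 (1-3): L=1.2201, (cx,cy)=(0.9999,-0.0123)
member 4 (2-3): L=1.2176, (cx,cy)=(0.5585,0.8295)
member 5 (2-4): L=1.3040, (cx,cy)=(1.0000,0.0000)
member 6 (3-4): L=1.1872, (cx,cy)=(0.5256,-0.8507)
solve A·x = −loads:
  F[0-1] = -3172.9345 N (compression)
  F[0-2] = +3095.0021 N (tension)
  F[1-2] = -1913.9072 N (compression)
  F[1-3] = -2203.0923 N (compression)
  F[2-3] = +2041.3058 N (tension)
  F[2-4] = +1062.8870 N (tension)
  F[3-4] = -2022.2338 N (compression)
  Rx@0 = -1384.6200 N
  Ry@0 = +2672.4720 N
  Ry@4 = +1720.3780 N

2041.306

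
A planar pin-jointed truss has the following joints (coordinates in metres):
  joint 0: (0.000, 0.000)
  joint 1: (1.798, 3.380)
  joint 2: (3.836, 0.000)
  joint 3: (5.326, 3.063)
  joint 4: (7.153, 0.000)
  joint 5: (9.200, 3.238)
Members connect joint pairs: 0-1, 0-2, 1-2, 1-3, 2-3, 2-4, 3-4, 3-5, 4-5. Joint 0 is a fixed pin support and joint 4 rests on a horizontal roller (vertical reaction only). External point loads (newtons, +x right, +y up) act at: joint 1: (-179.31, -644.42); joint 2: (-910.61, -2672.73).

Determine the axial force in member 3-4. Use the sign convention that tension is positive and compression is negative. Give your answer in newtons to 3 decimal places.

N=6 nodes, M=9 members, R=3 reactions → 2N=12, M+R=12
member 0 (0-1): L=3.8285, (cx,cy)=(0.4696,0.8829)
member 1 (0-2): L=3.8360, (cx,cy)=(1.0000,0.0000)
member 2 (1-2): L=3.9469, (cx,cy)=(0.5164,-0.8564)
member 3 (1-3): L=3.5422, (cx,cy)=(0.9960,-0.0895)
member 4 (2-3): L=3.4062, (cx,cy)=(0.4374,0.8992)
member 5 (2-4): L=3.3170, (cx,cy)=(1.0000,0.0000)
member 6 (3-4): L=3.5665, (cx,cy)=(0.5123,-0.8588)
member 7 (3-5): L=3.8780, (cx,cy)=(0.9990,0.0451)
member 8 (4-5): L=3.8308, (cx,cy)=(0.5344,0.8453)
solve A·x = −loads:
  F[0-1] = -2046.2714 N (compression)
  F[0-2] = -128.9112 N (compression)
  F[1-2] = +1521.5072 N (tension)
  F[1-3] = -1573.6547 N (compression)
  F[2-3] = +1523.2203 N (tension)
  F[2-4] = +901.0228 N (tension)
  F[3-4] = -1758.8916 N (compression)
  F[3-5] = +0.0000 N (tension)
  F[4-5] = -0.0000 N (compression)
  Rx@0 = +1089.9200 N
  Ry@0 = +1806.5682 N
  Ry@4 = +1510.5818 N

-1758.892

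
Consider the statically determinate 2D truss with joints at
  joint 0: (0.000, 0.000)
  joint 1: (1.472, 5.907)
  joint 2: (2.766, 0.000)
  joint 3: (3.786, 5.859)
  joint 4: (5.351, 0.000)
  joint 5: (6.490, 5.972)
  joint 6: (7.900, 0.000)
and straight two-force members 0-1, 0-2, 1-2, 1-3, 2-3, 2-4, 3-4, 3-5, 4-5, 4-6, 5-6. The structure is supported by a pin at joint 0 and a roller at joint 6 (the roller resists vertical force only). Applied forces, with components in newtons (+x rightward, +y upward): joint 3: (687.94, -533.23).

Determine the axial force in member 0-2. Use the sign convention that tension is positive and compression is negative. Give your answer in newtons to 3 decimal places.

629.996

N=7 nodes, M=11 members, R=3 reactions → 2N=14, M+R=14
member 0 (0-1): L=6.0876, (cx,cy)=(0.2418,0.9703)
member 1 (0-2): L=2.7660, (cx,cy)=(1.0000,0.0000)
member 2 (1-2): L=6.0471, (cx,cy)=(0.2140,-0.9768)
member 3 (1-3): L=2.3145, (cx,cy)=(0.9998,-0.0207)
member 4 (2-3): L=5.9471, (cx,cy)=(0.1715,0.9852)
member 5 (2-4): L=2.5850, (cx,cy)=(1.0000,0.0000)
member 6 (3-4): L=6.0644, (cx,cy)=(0.2581,-0.9661)
member 7 (3-5): L=2.7064, (cx,cy)=(0.9991,0.0418)
member 8 (4-5): L=6.0796, (cx,cy)=(0.1873,0.9823)
member 9 (4-6): L=2.5490, (cx,cy)=(1.0000,0.0000)
member 10 (5-6): L=6.1362, (cx,cy)=(0.2298,-0.9732)
solve A·x = −loads:
  F[0-1] = +239.6340 N (tension)
  F[0-2] = +629.9962 N (tension)
  F[1-2] = -240.3595 N (compression)
  F[1-3] = +109.4013 N (tension)
  F[2-3] = +238.3234 N (tension)
  F[2-4] = +537.6870 N (tension)
  F[3-4] = -806.8511 N (compression)
  F[3-5] = -329.7562 N (compression)
  F[4-5] = +793.5726 N (tension)
  F[4-6] = +180.7957 N (tension)
  F[5-6] = -786.8067 N (compression)
  Rx@0 = -687.9400 N
  Ry@0 = -232.5231 N
  Ry@6 = +765.7531 N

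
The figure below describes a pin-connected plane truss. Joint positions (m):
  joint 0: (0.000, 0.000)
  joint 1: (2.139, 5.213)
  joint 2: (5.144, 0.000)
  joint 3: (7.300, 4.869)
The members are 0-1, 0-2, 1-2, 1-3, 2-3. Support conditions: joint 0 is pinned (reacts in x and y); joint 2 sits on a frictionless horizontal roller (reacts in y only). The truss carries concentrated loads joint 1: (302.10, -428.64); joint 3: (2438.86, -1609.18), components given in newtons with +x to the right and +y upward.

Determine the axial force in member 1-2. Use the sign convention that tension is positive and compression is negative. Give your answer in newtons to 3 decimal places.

-4237.651

N=4 nodes, M=5 members, R=3 reactions → 2N=8, M+R=8
member 0 (0-1): L=5.6348, (cx,cy)=(0.3796,0.9251)
member 1 (0-2): L=5.1440, (cx,cy)=(1.0000,0.0000)
member 2 (1-2): L=6.0171, (cx,cy)=(0.4994,-0.8664)
member 3 (1-3): L=5.1725, (cx,cy)=(0.9978,-0.0665)
member 4 (2-3): L=5.3250, (cx,cy)=(0.4049,0.9144)
solve A·x = −loads:
  F[0-1] = +3284.5378 N (tension)
  F[0-2] = +1494.1265 N (tension)
  F[1-2] = -4237.6512 N (compression)
  F[1-3] = +3067.8540 N (tension)
  F[2-3] = -1536.7427 N (compression)
  Rx@0 = -2740.9600 N
  Ry@0 = -3038.6830 N
  Ry@2 = +5076.5030 N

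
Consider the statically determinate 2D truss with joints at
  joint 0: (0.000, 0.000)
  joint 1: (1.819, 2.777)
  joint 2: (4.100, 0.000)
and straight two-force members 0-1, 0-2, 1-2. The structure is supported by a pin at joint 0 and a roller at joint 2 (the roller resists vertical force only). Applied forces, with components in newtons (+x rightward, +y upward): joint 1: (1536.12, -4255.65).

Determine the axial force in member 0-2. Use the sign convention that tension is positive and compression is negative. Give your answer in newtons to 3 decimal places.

2405.437

N=3 nodes, M=3 members, R=3 reactions → 2N=6, M+R=6
member 0 (0-1): L=3.3197, (cx,cy)=(0.5479,0.8365)
member 1 (0-2): L=4.1000, (cx,cy)=(1.0000,0.0000)
member 2 (1-2): L=3.5937, (cx,cy)=(0.6347,-0.7727)
solve A·x = −loads:
  F[0-1] = -1586.5215 N (compression)
  F[0-2] = +2405.4371 N (tension)
  F[1-2] = -3789.7513 N (compression)
  Rx@0 = -1536.1200 N
  Ry@0 = +1327.1542 N
  Ry@2 = +2928.4958 N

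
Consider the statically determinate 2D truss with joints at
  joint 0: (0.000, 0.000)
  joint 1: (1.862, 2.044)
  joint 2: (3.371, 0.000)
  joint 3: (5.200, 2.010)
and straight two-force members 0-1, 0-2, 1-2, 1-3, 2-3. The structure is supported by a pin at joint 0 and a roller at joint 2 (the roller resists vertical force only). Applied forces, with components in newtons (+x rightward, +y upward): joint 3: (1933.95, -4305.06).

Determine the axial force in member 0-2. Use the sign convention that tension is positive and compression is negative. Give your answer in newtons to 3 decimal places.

-1244.325

N=4 nodes, M=5 members, R=3 reactions → 2N=8, M+R=8
member 0 (0-1): L=2.7650, (cx,cy)=(0.6734,0.7393)
member 1 (0-2): L=3.3710, (cx,cy)=(1.0000,0.0000)
member 2 (1-2): L=2.5407, (cx,cy)=(0.5939,-0.8045)
member 3 (1-3): L=3.3382, (cx,cy)=(0.9999,-0.0102)
member 4 (2-3): L=2.7176, (cx,cy)=(0.6730,0.7396)
solve A·x = −loads:
  F[0-1] = +4719.5431 N (tension)
  F[0-2] = -1244.3249 N (compression)
  F[1-2] = -4410.1131 N (compression)
  F[1-3] = +5797.9060 N (tension)
  F[2-3] = -5740.7672 N (compression)
  Rx@0 = -1933.9500 N
  Ry@0 = -3488.9333 N
  Ry@2 = +7793.9933 N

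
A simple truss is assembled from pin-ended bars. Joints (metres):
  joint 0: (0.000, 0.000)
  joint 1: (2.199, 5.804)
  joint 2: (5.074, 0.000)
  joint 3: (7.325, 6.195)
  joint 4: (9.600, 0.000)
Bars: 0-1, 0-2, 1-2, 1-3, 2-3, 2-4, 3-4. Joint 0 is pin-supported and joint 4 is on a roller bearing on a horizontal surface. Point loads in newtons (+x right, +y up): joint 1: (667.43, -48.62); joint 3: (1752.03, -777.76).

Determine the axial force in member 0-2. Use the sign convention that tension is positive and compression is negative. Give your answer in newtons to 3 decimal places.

N=5 nodes, M=7 members, R=3 reactions → 2N=10, M+R=10
member 0 (0-1): L=6.2066, (cx,cy)=(0.3543,0.9351)
member 1 (0-2): L=5.0740, (cx,cy)=(1.0000,0.0000)
member 2 (1-2): L=6.4770, (cx,cy)=(0.4439,-0.8961)
member 3 (1-3): L=5.1409, (cx,cy)=(0.9971,0.0761)
member 4 (2-3): L=6.5913, (cx,cy)=(0.3415,0.9399)
member 5 (2-4): L=4.5260, (cx,cy)=(1.0000,0.0000)
member 6 (3-4): L=6.5995, (cx,cy)=(0.3447,-0.9387)
solve A·x = −loads:
  F[0-1] = +1403.3613 N (tension)
  F[0-2] = +1922.2496 N (tension)
  F[1-2] = -1477.4316 N (compression)
  F[1-3] = +486.9869 N (tension)
  F[2-3] = +1408.5977 N (tension)
  F[2-4] = +785.4012 N (tension)
  F[3-4] = -2278.3606 N (compression)
  Rx@0 = -2419.4600 N
  Ry@0 = -1312.3280 N
  Ry@4 = +2138.7080 N

1922.250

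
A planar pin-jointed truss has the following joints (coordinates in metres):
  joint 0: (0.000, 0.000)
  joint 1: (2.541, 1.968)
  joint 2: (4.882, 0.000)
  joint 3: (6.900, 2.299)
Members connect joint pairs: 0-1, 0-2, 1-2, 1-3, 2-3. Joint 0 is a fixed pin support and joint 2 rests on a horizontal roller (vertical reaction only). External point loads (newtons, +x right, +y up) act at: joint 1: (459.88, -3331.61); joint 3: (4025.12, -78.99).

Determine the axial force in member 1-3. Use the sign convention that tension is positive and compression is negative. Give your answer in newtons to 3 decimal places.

4399.484

N=4 nodes, M=5 members, R=3 reactions → 2N=8, M+R=8
member 0 (0-1): L=3.2140, (cx,cy)=(0.7906,0.6123)
member 1 (0-2): L=4.8820, (cx,cy)=(1.0000,0.0000)
member 2 (1-2): L=3.0583, (cx,cy)=(0.7655,-0.6435)
member 3 (1-3): L=4.3715, (cx,cy)=(0.9971,0.0757)
member 4 (2-3): L=3.0590, (cx,cy)=(0.6597,0.7515)
solve A·x = −loads:
  F[0-1] = +842.6197 N (tension)
  F[0-2] = +3818.8189 N (tension)
  F[1-2] = -5461.5377 N (compression)
  F[1-3] = +4399.4841 N (tension)
  F[2-3] = -548.3454 N (compression)
  Rx@0 = -4485.0000 N
  Ry@0 = -515.9561 N
  Ry@2 = +3926.5561 N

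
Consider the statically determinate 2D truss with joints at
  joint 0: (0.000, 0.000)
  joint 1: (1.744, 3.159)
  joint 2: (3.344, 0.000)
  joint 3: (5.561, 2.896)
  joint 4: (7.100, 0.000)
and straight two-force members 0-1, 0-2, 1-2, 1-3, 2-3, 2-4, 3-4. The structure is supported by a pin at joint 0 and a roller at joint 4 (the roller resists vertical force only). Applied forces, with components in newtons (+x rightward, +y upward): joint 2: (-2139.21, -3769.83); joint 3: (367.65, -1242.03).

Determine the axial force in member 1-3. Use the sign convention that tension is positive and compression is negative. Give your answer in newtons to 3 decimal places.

N=5 nodes, M=7 members, R=3 reactions → 2N=10, M+R=10
member 0 (0-1): L=3.6084, (cx,cy)=(0.4833,0.8754)
member 1 (0-2): L=3.3440, (cx,cy)=(1.0000,0.0000)
member 2 (1-2): L=3.5411, (cx,cy)=(0.4518,-0.8921)
member 3 (1-3): L=3.8260, (cx,cy)=(0.9976,-0.0687)
member 4 (2-3): L=3.6472, (cx,cy)=(0.6079,0.7940)
member 5 (2-4): L=3.7560, (cx,cy)=(1.0000,0.0000)
member 6 (3-4): L=3.2795, (cx,cy)=(0.4693,-0.8831)
solve A·x = −loads:
  F[0-1] = -2414.2562 N (compression)
  F[0-2] = -604.7216 N (compression)
  F[1-2] = +2548.2450 N (tension)
  F[1-3] = -2323.7312 N (compression)
  F[2-3] = +1884.7217 N (tension)
  F[2-4] = +1540.2241 N (tension)
  F[3-4] = -3282.1416 N (compression)
  Rx@0 = +1771.5600 N
  Ry@0 = +2113.5565 N
  Ry@4 = +2898.3035 N

-2323.731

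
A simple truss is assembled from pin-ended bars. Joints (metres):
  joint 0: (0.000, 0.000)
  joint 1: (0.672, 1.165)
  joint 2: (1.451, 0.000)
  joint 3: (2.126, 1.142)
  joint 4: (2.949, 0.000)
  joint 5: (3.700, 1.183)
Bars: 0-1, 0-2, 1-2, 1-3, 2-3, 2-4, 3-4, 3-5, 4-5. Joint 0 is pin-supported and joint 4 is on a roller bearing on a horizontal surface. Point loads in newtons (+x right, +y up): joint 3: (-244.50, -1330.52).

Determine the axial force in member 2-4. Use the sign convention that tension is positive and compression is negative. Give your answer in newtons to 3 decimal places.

623.029

N=6 nodes, M=9 members, R=3 reactions → 2N=12, M+R=12
member 0 (0-1): L=1.3449, (cx,cy)=(0.4997,0.8662)
member 1 (0-2): L=1.4510, (cx,cy)=(1.0000,0.0000)
member 2 (1-2): L=1.4015, (cx,cy)=(0.5559,-0.8313)
member 3 (1-3): L=1.4542, (cx,cy)=(0.9999,-0.0158)
member 4 (2-3): L=1.3266, (cx,cy)=(0.5088,0.8609)
member 5 (2-4): L=1.4980, (cx,cy)=(1.0000,0.0000)
member 6 (3-4): L=1.4077, (cx,cy)=(0.5847,-0.8113)
member 7 (3-5): L=1.5745, (cx,cy)=(0.9997,0.0260)
member 8 (4-5): L=1.4012, (cx,cy)=(0.5360,0.8442)
solve A·x = −loads:
  F[0-1] = -537.9690 N (compression)
  F[0-2] = +24.3006 N (tension)
  F[1-2] = +571.7443 N (tension)
  F[1-3] = -586.6793 N (compression)
  F[2-3] = -552.0951 N (compression)
  F[2-4] = +623.0290 N (tension)
  F[3-4] = -1065.6258 N (compression)
  F[3-5] = +0.0000 N (tension)
  F[4-5] = -0.0000 N (compression)
  Rx@0 = +244.5000 N
  Ry@0 = +466.0010 N
  Ry@4 = +864.5190 N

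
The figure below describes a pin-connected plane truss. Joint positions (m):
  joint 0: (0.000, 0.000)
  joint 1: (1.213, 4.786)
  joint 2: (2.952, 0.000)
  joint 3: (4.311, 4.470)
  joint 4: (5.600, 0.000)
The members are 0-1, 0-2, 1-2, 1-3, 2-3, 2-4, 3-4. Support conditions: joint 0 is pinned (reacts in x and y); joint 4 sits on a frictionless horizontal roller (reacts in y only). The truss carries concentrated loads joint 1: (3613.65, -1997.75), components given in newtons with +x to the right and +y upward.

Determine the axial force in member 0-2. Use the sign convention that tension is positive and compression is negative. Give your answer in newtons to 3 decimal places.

3227.559

N=5 nodes, M=7 members, R=3 reactions → 2N=10, M+R=10
member 0 (0-1): L=4.9373, (cx,cy)=(0.2457,0.9694)
member 1 (0-2): L=2.9520, (cx,cy)=(1.0000,0.0000)
member 2 (1-2): L=5.0921, (cx,cy)=(0.3415,-0.9399)
member 3 (1-3): L=3.1141, (cx,cy)=(0.9948,-0.1015)
member 4 (2-3): L=4.6720, (cx,cy)=(0.2909,0.9568)
member 5 (2-4): L=2.6480, (cx,cy)=(1.0000,0.0000)
member 6 (3-4): L=4.6521, (cx,cy)=(0.2771,-0.9608)
solve A·x = −loads:
  F[0-1] = +1571.5226 N (tension)
  F[0-2] = +3227.5589 N (tension)
  F[1-2] = -3526.7759 N (compression)
  F[1-3] = -2033.6393 N (compression)
  F[2-3] = +3464.5534 N (tension)
  F[2-4] = +1015.3707 N (tension)
  F[3-4] = -3664.5836 N (compression)
  Rx@0 = -3613.6500 N
  Ry@0 = -1523.3571 N
  Ry@4 = +3521.1071 N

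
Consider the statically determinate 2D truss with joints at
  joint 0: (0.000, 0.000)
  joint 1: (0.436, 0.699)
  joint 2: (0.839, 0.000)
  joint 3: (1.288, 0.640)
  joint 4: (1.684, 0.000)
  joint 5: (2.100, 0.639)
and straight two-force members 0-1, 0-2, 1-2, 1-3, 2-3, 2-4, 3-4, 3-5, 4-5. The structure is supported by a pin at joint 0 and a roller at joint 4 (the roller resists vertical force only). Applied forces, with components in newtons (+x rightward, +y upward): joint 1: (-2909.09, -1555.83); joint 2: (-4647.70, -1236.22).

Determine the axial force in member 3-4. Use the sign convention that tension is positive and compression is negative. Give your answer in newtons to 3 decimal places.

N=6 nodes, M=9 members, R=3 reactions → 2N=12, M+R=12
member 0 (0-1): L=0.8238, (cx,cy)=(0.5292,0.8485)
member 1 (0-2): L=0.8390, (cx,cy)=(1.0000,0.0000)
member 2 (1-2): L=0.8069, (cx,cy)=(0.4995,-0.8663)
member 3 (1-3): L=0.8540, (cx,cy)=(0.9976,-0.0691)
member 4 (2-3): L=0.7818, (cx,cy)=(0.5743,0.8186)
member 5 (2-4): L=0.8450, (cx,cy)=(1.0000,0.0000)
member 6 (3-4): L=0.7526, (cx,cy)=(0.5262,-0.8504)
member 7 (3-5): L=0.8120, (cx,cy)=(1.0000,-0.0012)
member 8 (4-5): L=0.7625, (cx,cy)=(0.5456,0.8381)
solve A·x = −loads:
  F[0-1] = -3513.1731 N (compression)
  F[0-2] = -5697.4960 N (compression)
  F[1-2] = +1625.8807 N (tension)
  F[1-3] = +238.2832 N (tension)
  F[2-3] = -210.5092 N (compression)
  F[2-4] = -116.8142 N (compression)
  F[3-4] = +222.0078 N (tension)
  F[3-5] = -0.0000 N (compression)
  F[4-5] = +0.0000 N (tension)
  Rx@0 = +7556.7900 N
  Ry@0 = +2980.8406 N
  Ry@4 = -188.7906 N

222.008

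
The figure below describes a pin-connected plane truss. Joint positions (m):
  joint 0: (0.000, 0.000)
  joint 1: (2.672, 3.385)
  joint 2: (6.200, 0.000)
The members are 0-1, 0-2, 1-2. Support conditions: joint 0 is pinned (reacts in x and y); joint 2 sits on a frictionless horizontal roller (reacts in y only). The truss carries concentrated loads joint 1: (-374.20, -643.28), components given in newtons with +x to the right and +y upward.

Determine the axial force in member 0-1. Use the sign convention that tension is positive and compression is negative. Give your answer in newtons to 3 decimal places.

-726.628

N=3 nodes, M=3 members, R=3 reactions → 2N=6, M+R=6
member 0 (0-1): L=4.3125, (cx,cy)=(0.6196,0.7849)
member 1 (0-2): L=6.2000, (cx,cy)=(1.0000,0.0000)
member 2 (1-2): L=4.8893, (cx,cy)=(0.7216,-0.6923)
solve A·x = −loads:
  F[0-1] = -726.6283 N (compression)
  F[0-2] = +76.0128 N (tension)
  F[1-2] = -105.3423 N (compression)
  Rx@0 = +374.2000 N
  Ry@0 = +570.3482 N
  Ry@2 = +72.9318 N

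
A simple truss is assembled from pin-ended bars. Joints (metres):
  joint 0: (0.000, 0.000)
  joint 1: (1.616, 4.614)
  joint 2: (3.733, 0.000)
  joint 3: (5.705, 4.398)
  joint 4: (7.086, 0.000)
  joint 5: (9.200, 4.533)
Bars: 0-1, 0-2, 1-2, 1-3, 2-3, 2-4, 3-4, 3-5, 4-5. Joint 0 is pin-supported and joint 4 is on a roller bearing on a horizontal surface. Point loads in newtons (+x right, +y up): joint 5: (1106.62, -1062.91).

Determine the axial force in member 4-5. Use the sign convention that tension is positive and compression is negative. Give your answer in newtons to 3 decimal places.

-1242.358

N=6 nodes, M=9 members, R=3 reactions → 2N=12, M+R=12
member 0 (0-1): L=4.8888, (cx,cy)=(0.3306,0.9438)
member 1 (0-2): L=3.7330, (cx,cy)=(1.0000,0.0000)
member 2 (1-2): L=5.0765, (cx,cy)=(0.4170,-0.9089)
member 3 (1-3): L=4.0947, (cx,cy)=(0.9986,-0.0528)
member 4 (2-3): L=4.8199, (cx,cy)=(0.4091,0.9125)
member 5 (2-4): L=3.3530, (cx,cy)=(1.0000,0.0000)
member 6 (3-4): L=4.6097, (cx,cy)=(0.2996,-0.9541)
member 7 (3-5): L=3.4976, (cx,cy)=(0.9993,0.0386)
member 8 (4-5): L=5.0017, (cx,cy)=(0.4227,0.9063)
solve A·x = −loads:
  F[0-1] = +1086.0712 N (tension)
  F[0-2] = +747.6182 N (tension)
  F[1-2] = -1177.1599 N (compression)
  F[1-3] = +851.0871 N (tension)
  F[2-3] = +1172.5478 N (tension)
  F[2-4] = -223.0175 N (compression)
  F[3-4] = -1008.3053 N (compression)
  F[3-5] = +1632.9265 N (tension)
  F[4-5] = -1242.3584 N (compression)
  Rx@0 = -1106.6200 N
  Ry@0 = -1025.0212 N
  Ry@4 = +2087.9312 N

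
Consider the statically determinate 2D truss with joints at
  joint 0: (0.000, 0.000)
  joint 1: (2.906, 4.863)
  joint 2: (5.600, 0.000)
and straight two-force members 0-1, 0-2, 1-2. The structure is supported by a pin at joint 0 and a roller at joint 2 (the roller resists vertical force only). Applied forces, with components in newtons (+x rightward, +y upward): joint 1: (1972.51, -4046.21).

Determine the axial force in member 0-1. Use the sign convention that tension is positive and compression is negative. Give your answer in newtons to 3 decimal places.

-272.134

N=3 nodes, M=3 members, R=3 reactions → 2N=6, M+R=6
member 0 (0-1): L=5.6651, (cx,cy)=(0.5130,0.8584)
member 1 (0-2): L=5.6000, (cx,cy)=(1.0000,0.0000)
member 2 (1-2): L=5.5594, (cx,cy)=(0.4846,-0.8747)
solve A·x = −loads:
  F[0-1] = -272.1337 N (compression)
  F[0-2] = +2112.1046 N (tension)
  F[1-2] = -4358.5505 N (compression)
  Rx@0 = -1972.5100 N
  Ry@0 = +233.6024 N
  Ry@2 = +3812.6076 N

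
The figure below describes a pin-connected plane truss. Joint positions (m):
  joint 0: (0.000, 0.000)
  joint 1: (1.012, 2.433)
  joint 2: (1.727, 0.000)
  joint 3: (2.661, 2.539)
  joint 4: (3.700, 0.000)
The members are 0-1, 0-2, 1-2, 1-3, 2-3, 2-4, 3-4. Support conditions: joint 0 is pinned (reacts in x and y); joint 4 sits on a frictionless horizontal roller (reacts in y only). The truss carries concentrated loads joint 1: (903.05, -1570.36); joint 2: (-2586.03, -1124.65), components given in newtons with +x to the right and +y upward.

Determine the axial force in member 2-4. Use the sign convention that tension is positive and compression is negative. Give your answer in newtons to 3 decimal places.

N=5 nodes, M=7 members, R=3 reactions → 2N=10, M+R=10
member 0 (0-1): L=2.6351, (cx,cy)=(0.3840,0.9233)
member 1 (0-2): L=1.7270, (cx,cy)=(1.0000,0.0000)
member 2 (1-2): L=2.5359, (cx,cy)=(0.2820,-0.9594)
member 3 (1-3): L=1.6524, (cx,cy)=(0.9979,0.0641)
member 4 (2-3): L=2.7053, (cx,cy)=(0.3452,0.9385)
member 5 (2-4): L=1.9730, (cx,cy)=(1.0000,0.0000)
member 6 (3-4): L=2.7434, (cx,cy)=(0.3787,-0.9255)
solve A·x = −loads:
  F[0-1] = -1241.9857 N (compression)
  F[0-2] = -1205.9961 N (compression)
  F[1-2] = -524.0941 N (compression)
  F[1-3] = -1234.8074 N (compression)
  F[2-3] = +1734.1049 N (tension)
  F[2-4] = +633.5768 N (tension)
  F[3-4] = -1672.8887 N (compression)
  Rx@0 = +1682.9800 N
  Ry@0 = +1146.7409 N
  Ry@4 = +1548.2691 N

633.577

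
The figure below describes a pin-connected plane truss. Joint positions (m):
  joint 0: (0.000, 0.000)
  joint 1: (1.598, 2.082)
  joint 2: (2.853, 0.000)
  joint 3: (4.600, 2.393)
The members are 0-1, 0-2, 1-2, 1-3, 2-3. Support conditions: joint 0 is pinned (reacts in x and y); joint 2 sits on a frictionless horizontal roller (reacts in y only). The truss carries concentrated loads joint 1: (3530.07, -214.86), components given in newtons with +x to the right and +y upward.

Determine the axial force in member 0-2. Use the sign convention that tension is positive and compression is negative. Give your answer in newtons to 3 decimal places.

N=4 nodes, M=5 members, R=3 reactions → 2N=8, M+R=8
member 0 (0-1): L=2.6246, (cx,cy)=(0.6089,0.7933)
member 1 (0-2): L=2.8530, (cx,cy)=(1.0000,0.0000)
member 2 (1-2): L=2.4310, (cx,cy)=(0.5162,-0.8564)
member 3 (1-3): L=3.0181, (cx,cy)=(0.9947,0.1030)
member 4 (2-3): L=2.9628, (cx,cy)=(0.5896,0.8077)
solve A·x = −loads:
  F[0-1] = +3128.2755 N (tension)
  F[0-2] = +1625.3775 N (tension)
  F[1-2] = -3148.4373 N (compression)
  F[1-3] = +0.0000 N (tension)
  F[2-3] = -0.0000 N (compression)
  Rx@0 = -3530.0700 N
  Ry@0 = -2481.5830 N
  Ry@2 = +2696.4430 N

1625.378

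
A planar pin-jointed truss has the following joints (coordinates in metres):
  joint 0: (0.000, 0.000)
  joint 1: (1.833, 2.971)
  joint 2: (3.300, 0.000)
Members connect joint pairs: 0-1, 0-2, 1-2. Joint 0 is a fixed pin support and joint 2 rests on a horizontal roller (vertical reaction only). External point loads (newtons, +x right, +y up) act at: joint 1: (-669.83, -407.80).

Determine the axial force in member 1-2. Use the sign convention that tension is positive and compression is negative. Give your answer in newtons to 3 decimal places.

419.936

N=3 nodes, M=3 members, R=3 reactions → 2N=6, M+R=6
member 0 (0-1): L=3.4909, (cx,cy)=(0.5251,0.8511)
member 1 (0-2): L=3.3000, (cx,cy)=(1.0000,0.0000)
member 2 (1-2): L=3.3134, (cx,cy)=(0.4427,-0.8966)
solve A·x = −loads:
  F[0-1] = -921.6009 N (compression)
  F[0-2] = -185.9232 N (compression)
  F[1-2] = +419.9363 N (tension)
  Rx@0 = +669.8300 N
  Ry@0 = +784.3356 N
  Ry@2 = -376.5356 N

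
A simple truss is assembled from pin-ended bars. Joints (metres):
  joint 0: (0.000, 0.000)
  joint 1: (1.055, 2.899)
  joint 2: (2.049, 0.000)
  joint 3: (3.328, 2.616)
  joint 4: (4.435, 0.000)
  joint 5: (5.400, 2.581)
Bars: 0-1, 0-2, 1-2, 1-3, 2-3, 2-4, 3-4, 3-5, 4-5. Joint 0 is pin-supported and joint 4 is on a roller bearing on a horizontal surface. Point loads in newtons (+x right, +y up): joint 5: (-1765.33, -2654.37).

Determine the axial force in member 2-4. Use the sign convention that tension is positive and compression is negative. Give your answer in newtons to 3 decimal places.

-1193.111

N=6 nodes, M=9 members, R=3 reactions → 2N=12, M+R=12
member 0 (0-1): L=3.0850, (cx,cy)=(0.3420,0.9397)
member 1 (0-2): L=2.0490, (cx,cy)=(1.0000,0.0000)
member 2 (1-2): L=3.0647, (cx,cy)=(0.3243,-0.9459)
member 3 (1-3): L=2.2905, (cx,cy)=(0.9923,-0.1236)
member 4 (2-3): L=2.9119, (cx,cy)=(0.4392,0.8984)
member 5 (2-4): L=2.3860, (cx,cy)=(1.0000,0.0000)
member 6 (3-4): L=2.8406, (cx,cy)=(0.3897,-0.9209)
member 7 (3-5): L=2.0723, (cx,cy)=(0.9999,-0.0169)
member 8 (4-5): L=2.7555, (cx,cy)=(0.3502,0.9367)
solve A·x = −loads:
  F[0-1] = -478.6560 N (compression)
  F[0-2] = -1601.6405 N (compression)
  F[1-2] = +519.2126 N (tension)
  F[1-3] = -334.6555 N (compression)
  F[2-3] = -546.7025 N (compression)
  F[2-4] = -1193.1112 N (compression)
  F[3-4] = +502.4993 N (tension)
  F[3-5] = -768.1568 N (compression)
  F[4-5] = -2847.6825 N (compression)
  Rx@0 = +1765.3300 N
  Ry@0 = +449.7970 N
  Ry@4 = +2204.5730 N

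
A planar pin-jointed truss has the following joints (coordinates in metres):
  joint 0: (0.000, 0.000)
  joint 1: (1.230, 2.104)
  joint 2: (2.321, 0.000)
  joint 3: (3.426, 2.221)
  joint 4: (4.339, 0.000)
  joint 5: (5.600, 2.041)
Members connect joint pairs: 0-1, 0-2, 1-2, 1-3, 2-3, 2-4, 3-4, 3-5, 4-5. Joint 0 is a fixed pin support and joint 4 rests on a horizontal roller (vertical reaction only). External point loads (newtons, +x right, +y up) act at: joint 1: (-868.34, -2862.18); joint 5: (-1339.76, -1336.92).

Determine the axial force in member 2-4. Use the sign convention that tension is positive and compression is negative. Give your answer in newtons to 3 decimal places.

N=6 nodes, M=9 members, R=3 reactions → 2N=12, M+R=12
member 0 (0-1): L=2.4372, (cx,cy)=(0.5047,0.8633)
member 1 (0-2): L=2.3210, (cx,cy)=(1.0000,0.0000)
member 2 (1-2): L=2.3700, (cx,cy)=(0.4603,-0.8877)
member 3 (1-3): L=2.1991, (cx,cy)=(0.9986,0.0532)
member 4 (2-3): L=2.4807, (cx,cy)=(0.4454,0.8953)
member 5 (2-4): L=2.0180, (cx,cy)=(1.0000,0.0000)
member 6 (3-4): L=2.4013, (cx,cy)=(0.3802,-0.9249)
member 7 (3-5): L=2.1814, (cx,cy)=(0.9966,-0.0825)
member 8 (4-5): L=2.3991, (cx,cy)=(0.5256,0.8507)
solve A·x = −loads:
  F[0-1] = -3143.2226 N (compression)
  F[0-2] = -621.7559 N (compression)
  F[1-2] = -204.8541 N (compression)
  F[1-3] = -624.5884 N (compression)
  F[2-3] = +203.1234 N (tension)
  F[2-4] = -806.5353 N (compression)
  F[3-4] = -116.9430 N (compression)
  F[3-5] = -490.4348 N (compression)
  F[4-5] = -1619.0721 N (compression)
  Rx@0 = +2208.1000 N
  Ry@0 = +2713.5513 N
  Ry@4 = +1485.5487 N

-806.535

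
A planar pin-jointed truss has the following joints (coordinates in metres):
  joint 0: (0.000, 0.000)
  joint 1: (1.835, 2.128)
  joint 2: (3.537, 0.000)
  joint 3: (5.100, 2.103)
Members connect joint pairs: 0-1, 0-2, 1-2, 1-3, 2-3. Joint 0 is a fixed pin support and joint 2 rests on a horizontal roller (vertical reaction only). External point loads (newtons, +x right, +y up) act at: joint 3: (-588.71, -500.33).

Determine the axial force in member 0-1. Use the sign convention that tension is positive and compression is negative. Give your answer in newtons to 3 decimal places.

N=4 nodes, M=5 members, R=3 reactions → 2N=8, M+R=8
member 0 (0-1): L=2.8099, (cx,cy)=(0.6530,0.7573)
member 1 (0-2): L=3.5370, (cx,cy)=(1.0000,0.0000)
member 2 (1-2): L=2.7249, (cx,cy)=(0.6246,-0.7809)
member 3 (1-3): L=3.2651, (cx,cy)=(1.0000,-0.0077)
member 4 (2-3): L=2.6202, (cx,cy)=(0.5965,0.8026)
solve A·x = −loads:
  F[0-1] = -170.2513 N (compression)
  F[0-2] = -477.5282 N (compression)
  F[1-2] = +167.2158 N (tension)
  F[1-3] = -215.6320 N (compression)
  F[2-3] = -625.4414 N (compression)
  Rx@0 = +588.7100 N
  Ry@0 = +128.9345 N
  Ry@2 = +371.3955 N

-170.251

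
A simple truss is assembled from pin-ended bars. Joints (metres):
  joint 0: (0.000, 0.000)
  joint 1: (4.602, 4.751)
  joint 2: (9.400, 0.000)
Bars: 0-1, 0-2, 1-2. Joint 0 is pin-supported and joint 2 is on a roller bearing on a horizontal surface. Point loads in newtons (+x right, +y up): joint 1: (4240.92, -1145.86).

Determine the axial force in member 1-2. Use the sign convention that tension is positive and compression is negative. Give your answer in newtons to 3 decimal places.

-3843.639

N=3 nodes, M=3 members, R=3 reactions → 2N=6, M+R=6
member 0 (0-1): L=6.6144, (cx,cy)=(0.6958,0.7183)
member 1 (0-2): L=9.4000, (cx,cy)=(1.0000,0.0000)
member 2 (1-2): L=6.7522, (cx,cy)=(0.7106,-0.7036)
solve A·x = −loads:
  F[0-1] = +2169.8951 N (tension)
  F[0-2] = +2731.2073 N (tension)
  F[1-2] = -3843.6388 N (compression)
  Rx@0 = -4240.9200 N
  Ry@0 = -1558.5930 N
  Ry@2 = +2704.4530 N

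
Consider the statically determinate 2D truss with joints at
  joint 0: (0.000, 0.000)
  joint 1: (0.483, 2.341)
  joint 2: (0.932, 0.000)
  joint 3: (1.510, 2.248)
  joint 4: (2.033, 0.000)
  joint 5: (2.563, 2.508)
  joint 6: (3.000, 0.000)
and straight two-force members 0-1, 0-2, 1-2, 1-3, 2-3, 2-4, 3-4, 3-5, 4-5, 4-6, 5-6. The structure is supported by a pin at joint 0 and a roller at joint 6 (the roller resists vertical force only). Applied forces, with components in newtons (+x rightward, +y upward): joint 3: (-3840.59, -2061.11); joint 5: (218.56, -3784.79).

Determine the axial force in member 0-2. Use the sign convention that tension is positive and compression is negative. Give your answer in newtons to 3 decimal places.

N=7 nodes, M=11 members, R=3 reactions → 2N=14, M+R=14
member 0 (0-1): L=2.3903, (cx,cy)=(0.2021,0.9794)
member 1 (0-2): L=0.9320, (cx,cy)=(1.0000,0.0000)
member 2 (1-2): L=2.3837, (cx,cy)=(0.1884,-0.9821)
member 3 (1-3): L=1.0312, (cx,cy)=(0.9959,-0.0902)
member 4 (2-3): L=2.3211, (cx,cy)=(0.2490,0.9685)
member 5 (2-4): L=1.1010, (cx,cy)=(1.0000,0.0000)
member 6 (3-4): L=2.3080, (cx,cy)=(0.2266,-0.9740)
member 7 (3-5): L=1.0846, (cx,cy)=(0.9708,0.2397)
member 8 (4-5): L=2.5634, (cx,cy)=(0.2068,0.9784)
member 9 (4-6): L=0.9670, (cx,cy)=(1.0000,0.0000)
member 10 (5-6): L=2.5458, (cx,cy)=(0.1717,-0.9852)
solve A·x = −loads:
  F[0-1] = -4360.1091 N (compression)
  F[0-2] = -2741.0000 N (compression)
  F[1-2] = +4507.5255 N (tension)
  F[1-3] = -1737.1692 N (compression)
  F[2-3] = -4570.8227 N (compression)
  F[2-4] = -753.7230 N (compression)
  F[3-4] = +2377.9363 N (tension)
  F[3-5] = +446.4610 N (tension)
  F[4-5] = -2367.2321 N (compression)
  F[4-6] = +274.5593 N (tension)
  F[5-6] = -1599.4728 N (compression)
  Rx@0 = +3622.0300 N
  Ry@0 = +4270.1683 N
  Ry@6 = +1575.7317 N

-2741.000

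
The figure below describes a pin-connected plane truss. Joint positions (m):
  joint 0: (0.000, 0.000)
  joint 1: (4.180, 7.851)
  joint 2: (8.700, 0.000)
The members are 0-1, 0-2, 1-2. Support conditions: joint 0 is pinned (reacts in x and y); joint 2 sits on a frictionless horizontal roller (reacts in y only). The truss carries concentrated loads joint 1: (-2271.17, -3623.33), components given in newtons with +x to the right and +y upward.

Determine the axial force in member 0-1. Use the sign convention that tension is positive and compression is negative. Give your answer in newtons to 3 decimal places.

N=3 nodes, M=3 members, R=3 reactions → 2N=6, M+R=6
member 0 (0-1): L=8.8944, (cx,cy)=(0.4700,0.8827)
member 1 (0-2): L=8.7000, (cx,cy)=(1.0000,0.0000)
member 2 (1-2): L=9.0592, (cx,cy)=(0.4989,-0.8666)
solve A·x = −loads:
  F[0-1] = -4454.5718 N (compression)
  F[0-2] = -177.7088 N (compression)
  F[1-2] = +356.1715 N (tension)
  Rx@0 = +2271.1700 N
  Ry@0 = +3932.0008 N
  Ry@2 = -308.6708 N

-4454.572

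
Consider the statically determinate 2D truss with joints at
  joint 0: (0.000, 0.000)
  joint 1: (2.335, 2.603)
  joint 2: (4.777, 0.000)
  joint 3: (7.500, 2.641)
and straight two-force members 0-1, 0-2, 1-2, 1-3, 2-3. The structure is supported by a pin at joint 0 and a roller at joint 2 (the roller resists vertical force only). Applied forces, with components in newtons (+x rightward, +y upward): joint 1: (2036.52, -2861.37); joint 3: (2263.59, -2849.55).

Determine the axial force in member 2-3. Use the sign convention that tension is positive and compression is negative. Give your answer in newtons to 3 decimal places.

-4148.300

N=4 nodes, M=5 members, R=3 reactions → 2N=8, M+R=8
member 0 (0-1): L=3.4968, (cx,cy)=(0.6677,0.7444)
member 1 (0-2): L=4.7770, (cx,cy)=(1.0000,0.0000)
member 2 (1-2): L=3.5692, (cx,cy)=(0.6842,-0.7293)
member 3 (1-3): L=5.1651, (cx,cy)=(1.0000,0.0074)
member 4 (2-3): L=3.7934, (cx,cy)=(0.7178,0.6962)
solve A·x = −loads:
  F[0-1] = +3388.9930 N (tension)
  F[0-2] = +2037.1192 N (tension)
  F[1-2] = -7329.6652 N (compression)
  F[1-3] = +5241.5163 N (tension)
  F[2-3] = -4148.2997 N (compression)
  Rx@0 = -4300.1100 N
  Ry@0 = -2522.7259 N
  Ry@2 = +8233.6459 N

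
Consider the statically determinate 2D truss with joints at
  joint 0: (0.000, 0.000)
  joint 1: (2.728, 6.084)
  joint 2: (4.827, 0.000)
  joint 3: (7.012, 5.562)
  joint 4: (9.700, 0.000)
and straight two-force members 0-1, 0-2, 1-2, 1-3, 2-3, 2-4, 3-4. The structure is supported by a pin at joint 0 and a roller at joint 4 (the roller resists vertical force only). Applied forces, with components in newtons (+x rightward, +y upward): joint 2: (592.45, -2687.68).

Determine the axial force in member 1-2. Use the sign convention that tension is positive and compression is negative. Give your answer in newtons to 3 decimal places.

N=5 nodes, M=7 members, R=3 reactions → 2N=10, M+R=10
member 0 (0-1): L=6.6676, (cx,cy)=(0.4091,0.9125)
member 1 (0-2): L=4.8270, (cx,cy)=(1.0000,0.0000)
member 2 (1-2): L=6.4359, (cx,cy)=(0.3261,-0.9453)
member 3 (1-3): L=4.3157, (cx,cy)=(0.9927,-0.1210)
member 4 (2-3): L=5.9758, (cx,cy)=(0.3656,0.9308)
member 5 (2-4): L=4.8730, (cx,cy)=(1.0000,0.0000)
member 6 (3-4): L=6.1775, (cx,cy)=(0.4351,-0.9004)
solve A·x = −loads:
  F[0-1] = -1479.7328 N (compression)
  F[0-2] = +1197.8709 N (tension)
  F[1-2] = +1572.4500 N (tension)
  F[1-3] = -1126.5292 N (compression)
  F[2-3] = +1290.5738 N (tension)
  F[2-4] = +646.3703 N (tension)
  F[3-4] = -1485.4673 N (compression)
  Rx@0 = -592.4500 N
  Ry@0 = +1350.2128 N
  Ry@4 = +1337.4672 N

1572.450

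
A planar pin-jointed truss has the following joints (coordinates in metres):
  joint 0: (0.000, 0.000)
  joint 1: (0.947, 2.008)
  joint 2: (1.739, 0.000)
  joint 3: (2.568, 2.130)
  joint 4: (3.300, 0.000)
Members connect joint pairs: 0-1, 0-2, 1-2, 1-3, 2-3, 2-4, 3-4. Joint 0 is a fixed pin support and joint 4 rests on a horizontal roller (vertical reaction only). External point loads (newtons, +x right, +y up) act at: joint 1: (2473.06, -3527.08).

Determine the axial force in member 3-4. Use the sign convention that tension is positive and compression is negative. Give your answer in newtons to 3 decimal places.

-2661.470

N=5 nodes, M=7 members, R=3 reactions → 2N=10, M+R=10
member 0 (0-1): L=2.2201, (cx,cy)=(0.4266,0.9045)
member 1 (0-2): L=1.7390, (cx,cy)=(1.0000,0.0000)
member 2 (1-2): L=2.1585, (cx,cy)=(0.3669,-0.9303)
member 3 (1-3): L=1.6256, (cx,cy)=(0.9972,0.0750)
member 4 (2-3): L=2.2856, (cx,cy)=(0.3627,0.9319)
member 5 (2-4): L=1.5610, (cx,cy)=(1.0000,0.0000)
member 6 (3-4): L=2.2523, (cx,cy)=(0.3250,-0.9457)
solve A·x = −loads:
  F[0-1] = -1116.7925 N (compression)
  F[0-2] = +2949.4347 N (tension)
  F[1-2] = -2859.4340 N (compression)
  F[1-3] = -1905.6444 N (compression)
  F[2-3] = +2854.3681 N (tension)
  F[2-4] = +864.9919 N (tension)
  F[3-4] = -2661.4700 N (compression)
  Rx@0 = -2473.0600 N
  Ry@0 = +1010.0954 N
  Ry@4 = +2516.9846 N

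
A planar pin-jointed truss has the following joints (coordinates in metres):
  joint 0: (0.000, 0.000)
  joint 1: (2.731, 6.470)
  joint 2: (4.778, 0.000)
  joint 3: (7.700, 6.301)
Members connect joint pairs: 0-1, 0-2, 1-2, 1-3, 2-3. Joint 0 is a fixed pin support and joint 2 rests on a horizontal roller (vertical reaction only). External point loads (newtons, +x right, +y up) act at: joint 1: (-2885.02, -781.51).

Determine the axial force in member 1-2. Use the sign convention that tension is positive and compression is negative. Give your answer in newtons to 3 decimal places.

3629.018

N=4 nodes, M=5 members, R=3 reactions → 2N=8, M+R=8
member 0 (0-1): L=7.0228, (cx,cy)=(0.3889,0.9213)
member 1 (0-2): L=4.7780, (cx,cy)=(1.0000,0.0000)
member 2 (1-2): L=6.7861, (cx,cy)=(0.3016,-0.9534)
member 3 (1-3): L=4.9719, (cx,cy)=(0.9994,-0.0340)
member 4 (2-3): L=6.9456, (cx,cy)=(0.4207,0.9072)
solve A·x = −loads:
  F[0-1] = -4603.8616 N (compression)
  F[0-2] = -1094.6793 N (compression)
  F[1-2] = +3629.0180 N (tension)
  F[1-3] = -0.0000 N (tension)
  F[2-3] = +0.0000 N (tension)
  Rx@0 = +2885.0200 N
  Ry@0 = +4241.4881 N
  Ry@2 = -3459.9781 N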